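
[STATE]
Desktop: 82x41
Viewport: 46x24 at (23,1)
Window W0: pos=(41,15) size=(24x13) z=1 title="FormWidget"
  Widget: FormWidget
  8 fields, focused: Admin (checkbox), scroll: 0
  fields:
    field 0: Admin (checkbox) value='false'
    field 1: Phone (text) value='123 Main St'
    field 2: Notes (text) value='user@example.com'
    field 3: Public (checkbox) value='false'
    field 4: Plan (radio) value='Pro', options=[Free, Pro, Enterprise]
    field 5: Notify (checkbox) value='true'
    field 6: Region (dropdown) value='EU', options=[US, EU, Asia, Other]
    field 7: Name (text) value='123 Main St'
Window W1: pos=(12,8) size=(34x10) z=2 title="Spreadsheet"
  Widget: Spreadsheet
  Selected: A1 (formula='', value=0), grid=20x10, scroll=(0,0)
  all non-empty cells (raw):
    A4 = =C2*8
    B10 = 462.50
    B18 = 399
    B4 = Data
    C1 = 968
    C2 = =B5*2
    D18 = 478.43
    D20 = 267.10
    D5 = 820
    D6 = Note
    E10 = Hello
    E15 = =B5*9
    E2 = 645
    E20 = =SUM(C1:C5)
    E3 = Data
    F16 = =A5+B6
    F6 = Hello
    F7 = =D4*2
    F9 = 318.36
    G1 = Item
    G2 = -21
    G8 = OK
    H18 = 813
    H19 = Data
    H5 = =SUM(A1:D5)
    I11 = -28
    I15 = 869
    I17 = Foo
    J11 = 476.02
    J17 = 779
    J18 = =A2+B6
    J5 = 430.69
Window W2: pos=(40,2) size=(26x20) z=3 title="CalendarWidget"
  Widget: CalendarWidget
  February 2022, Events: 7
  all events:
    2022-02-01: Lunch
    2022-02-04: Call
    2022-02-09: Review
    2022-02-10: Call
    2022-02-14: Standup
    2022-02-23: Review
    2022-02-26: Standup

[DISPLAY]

                                              
                 ┏━━━━━━━━━━━━━━━━━━━━━━━━┓   
                 ┃ CalendarWidget         ┃   
                 ┠────────────────────────┨   
                 ┃     February 2022      ┃   
                 ┃Mo Tu We Th Fr Sa Su    ┃   
                 ┃    1*  2  3  4*  5  6  ┃   
━━━━━━━━━━━━━━━━━┃ 7  8  9* 10* 11 12 13  ┃   
et               ┃14* 15 16 17 18 19 20   ┃   
─────────────────┃21 22 23* 24 25 26* 27  ┃   
                 ┃28                      ┃   
     B       C   ┃                        ┃   
-----------------┃                        ┃   
0]       0     96┃                        ┃   
 0       0       ┃                        ┃   
 0       0       ┃                        ┃   
━━━━━━━━━━━━━━━━━┃                        ┃   
                 ┃                        ┃   
                 ┃                        ┃   
                 ┃                        ┃   
                 ┗━━━━━━━━━━━━━━━━━━━━━━━━┛   
                  ┃  Plan:       ( ) Free┃    
                  ┃  Notify:     [x]     ┃    
                  ┃  Region:     [EU   ▼]┃    


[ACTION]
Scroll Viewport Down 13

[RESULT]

0]       0     96┃                        ┃   
 0       0       ┃                        ┃   
 0       0       ┃                        ┃   
━━━━━━━━━━━━━━━━━┃                        ┃   
                 ┃                        ┃   
                 ┃                        ┃   
                 ┃                        ┃   
                 ┗━━━━━━━━━━━━━━━━━━━━━━━━┛   
                  ┃  Plan:       ( ) Free┃    
                  ┃  Notify:     [x]     ┃    
                  ┃  Region:     [EU   ▼]┃    
                  ┃  Name:       [123 Ma]┃    
                  ┃                      ┃    
                  ┗━━━━━━━━━━━━━━━━━━━━━━┛    
                                              
                                              
                                              
                                              
                                              
                                              
                                              
                                              
                                              
                                              


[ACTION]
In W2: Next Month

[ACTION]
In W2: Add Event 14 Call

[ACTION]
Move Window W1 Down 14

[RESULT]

                 ┃                        ┃   
                 ┃                        ┃   
                 ┃                        ┃   
                 ┃                        ┃   
                 ┃                        ┃   
                 ┃                        ┃   
                 ┃                        ┃   
                 ┗━━━━━━━━━━━━━━━━━━━━━━━━┛   
━━━━━━━━━━━━━━━━━━━━━━┓an:       ( ) Free┃    
et                    ┃tify:     [x]     ┃    
──────────────────────┨gion:     [EU   ▼]┃    
                      ┃me:       [123 Ma]┃    
     B       C       D┃                  ┃    
----------------------┃━━━━━━━━━━━━━━━━━━┛    
0]       0     968    ┃                       
 0       0       0    ┃                       
 0       0       0    ┃                       
━━━━━━━━━━━━━━━━━━━━━━┛                       
                                              
                                              
                                              
                                              
                                              
                                              


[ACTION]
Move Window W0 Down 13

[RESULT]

                 ┃                        ┃   
                 ┃                        ┃   
                 ┃                        ┃   
                 ┃                        ┃   
                 ┃                        ┃   
                 ┃                        ┃   
                 ┃                        ┃   
                 ┗━━━━━━━━━━━━━━━━━━━━━━━━┛   
━━━━━━━━━━━━━━━━━━━━━━┓                       
et                    ┃                       
──────────────────────┨                       
                      ┃                       
     B       C       D┃                       
----------------------┃                       
0]       0     968    ┃━━━━━━━━━━━━━━━━━━┓    
 0       0       0    ┃mWidget           ┃    
 0       0       0    ┃──────────────────┨    
━━━━━━━━━━━━━━━━━━━━━━┛min:      [ ]     ┃    
                  ┃  Phone:      [123 Ma]┃    
                  ┃  Notes:      [user@e]┃    
                  ┃  Public:     [ ]     ┃    
                  ┃  Plan:       ( ) Free┃    
                  ┃  Notify:     [x]     ┃    
                  ┃  Region:     [EU   ▼]┃    


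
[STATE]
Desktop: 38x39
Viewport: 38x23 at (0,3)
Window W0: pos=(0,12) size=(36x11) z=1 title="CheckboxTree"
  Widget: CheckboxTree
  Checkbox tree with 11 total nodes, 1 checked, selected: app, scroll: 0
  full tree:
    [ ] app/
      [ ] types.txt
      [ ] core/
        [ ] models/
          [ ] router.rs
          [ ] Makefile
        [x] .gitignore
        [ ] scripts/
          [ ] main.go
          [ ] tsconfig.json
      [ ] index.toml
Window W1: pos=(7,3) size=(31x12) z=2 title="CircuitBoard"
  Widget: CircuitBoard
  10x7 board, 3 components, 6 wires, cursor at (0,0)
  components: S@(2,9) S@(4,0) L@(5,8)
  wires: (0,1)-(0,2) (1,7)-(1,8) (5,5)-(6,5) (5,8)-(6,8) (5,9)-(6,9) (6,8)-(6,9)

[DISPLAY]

       ┏━━━━━━━━━━━━━━━━━━━━━━━━━━━━━┓
       ┃ CircuitBoard                ┃
       ┠─────────────────────────────┨
       ┃   0 1 2 3 4 5 6 7 8 9       ┃
       ┃0  [.]  · ─ ·                ┃
       ┃                             ┃
       ┃1                            ┃
       ┃                             ┃
       ┃2                            ┃
┏━━━━━━┃                             ┃
┃ Check┃3                            ┃
┠──────┗━━━━━━━━━━━━━━━━━━━━━━━━━━━━━┛
┃>[-] app/                         ┃  
┃   [ ] types.txt                  ┃  
┃   [-] core/                      ┃  
┃     [ ] models/                  ┃  
┃       [ ] router.rs              ┃  
┃       [ ] Makefile               ┃  
┃     [x] .gitignore               ┃  
┗━━━━━━━━━━━━━━━━━━━━━━━━━━━━━━━━━━┛  
                                      
                                      
                                      


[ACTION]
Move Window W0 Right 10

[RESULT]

       ┏━━━━━━━━━━━━━━━━━━━━━━━━━━━━━┓
       ┃ CircuitBoard                ┃
       ┠─────────────────────────────┨
       ┃   0 1 2 3 4 5 6 7 8 9       ┃
       ┃0  [.]  · ─ ·                ┃
       ┃                             ┃
       ┃1                            ┃
       ┃                             ┃
       ┃2                            ┃
  ┏━━━━┃                             ┃
  ┃ Che┃3                            ┃
  ┠────┗━━━━━━━━━━━━━━━━━━━━━━━━━━━━━┛
  ┃>[-] app/                         ┃
  ┃   [ ] types.txt                  ┃
  ┃   [-] core/                      ┃
  ┃     [ ] models/                  ┃
  ┃       [ ] router.rs              ┃
  ┃       [ ] Makefile               ┃
  ┃     [x] .gitignore               ┃
  ┗━━━━━━━━━━━━━━━━━━━━━━━━━━━━━━━━━━┛
                                      
                                      
                                      


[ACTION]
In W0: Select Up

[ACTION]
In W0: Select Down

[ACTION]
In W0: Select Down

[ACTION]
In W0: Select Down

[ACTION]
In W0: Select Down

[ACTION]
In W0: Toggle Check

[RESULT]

       ┏━━━━━━━━━━━━━━━━━━━━━━━━━━━━━┓
       ┃ CircuitBoard                ┃
       ┠─────────────────────────────┨
       ┃   0 1 2 3 4 5 6 7 8 9       ┃
       ┃0  [.]  · ─ ·                ┃
       ┃                             ┃
       ┃1                            ┃
       ┃                             ┃
       ┃2                            ┃
  ┏━━━━┃                             ┃
  ┃ Che┃3                            ┃
  ┠────┗━━━━━━━━━━━━━━━━━━━━━━━━━━━━━┛
  ┃ [-] app/                         ┃
  ┃   [ ] types.txt                  ┃
  ┃   [-] core/                      ┃
  ┃     [-] models/                  ┃
  ┃>      [x] router.rs              ┃
  ┃       [ ] Makefile               ┃
  ┃     [x] .gitignore               ┃
  ┗━━━━━━━━━━━━━━━━━━━━━━━━━━━━━━━━━━┛
                                      
                                      
                                      


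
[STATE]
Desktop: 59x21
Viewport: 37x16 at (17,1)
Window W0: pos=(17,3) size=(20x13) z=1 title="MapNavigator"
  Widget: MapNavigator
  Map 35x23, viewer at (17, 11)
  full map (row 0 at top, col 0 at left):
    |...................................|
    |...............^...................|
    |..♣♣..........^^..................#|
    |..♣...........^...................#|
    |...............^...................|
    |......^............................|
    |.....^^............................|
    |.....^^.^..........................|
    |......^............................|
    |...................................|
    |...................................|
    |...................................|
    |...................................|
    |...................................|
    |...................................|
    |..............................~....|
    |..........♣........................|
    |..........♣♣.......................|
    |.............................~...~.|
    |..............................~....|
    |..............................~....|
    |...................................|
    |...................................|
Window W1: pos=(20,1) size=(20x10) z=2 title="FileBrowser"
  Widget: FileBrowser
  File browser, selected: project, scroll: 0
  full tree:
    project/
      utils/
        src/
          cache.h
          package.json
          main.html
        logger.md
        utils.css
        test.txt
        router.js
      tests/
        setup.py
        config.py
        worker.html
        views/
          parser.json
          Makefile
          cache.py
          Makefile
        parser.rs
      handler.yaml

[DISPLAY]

   ┏━━━━━━━━━━━━━━━━━━┓              
   ┃ FileBrowser      ┃              
┏━━┠──────────────────┨              
┃ M┃> [-] project/    ┃              
┠──┃    [+] utils/    ┃              
┃^.┃    [+] tests/    ┃              
┃..┃    handler.yaml  ┃              
┃..┃                  ┃              
┃..┃                  ┃              
┃..┗━━━━━━━━━━━━━━━━━━┛              
┃..................┃                 
┃..................┃                 
┃..................┃                 
┃..................┃                 
┗━━━━━━━━━━━━━━━━━━┛                 
                                     


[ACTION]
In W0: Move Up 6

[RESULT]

   ┏━━━━━━━━━━━━━━━━━━┓              
   ┃ FileBrowser      ┃              
┏━━┠──────────────────┨              
┃ M┃> [-] project/    ┃              
┠──┃    [+] utils/    ┃              
┃..┃    [+] tests/    ┃              
┃..┃    handler.yaml  ┃              
┃..┃                  ┃              
┃..┃                  ┃              
┃..┗━━━━━━━━━━━━━━━━━━┛              
┃..................┃                 
┃^.................┃                 
┃..................┃                 
┃..................┃                 
┗━━━━━━━━━━━━━━━━━━┛                 
                                     


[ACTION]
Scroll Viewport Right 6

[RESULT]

━━━━━━━━━━━━━━━━━┓                   
FileBrowser      ┃                   
─────────────────┨                   
 [-] project/    ┃                   
   [+] utils/    ┃                   
   [+] tests/    ┃                   
   handler.yaml  ┃                   
                 ┃                   
                 ┃                   
━━━━━━━━━━━━━━━━━┛                   
..............┃                      
..............┃                      
..............┃                      
..............┃                      
━━━━━━━━━━━━━━┛                      
                                     


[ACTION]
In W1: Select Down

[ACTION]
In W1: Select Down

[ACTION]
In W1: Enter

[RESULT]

━━━━━━━━━━━━━━━━━┓                   
FileBrowser      ┃                   
─────────────────┨                   
 [-] project/    ┃                   
   [+] utils/    ┃                   
 > [-] tests/    ┃                   
     setup.py    ┃                   
     config.py   ┃                   
     worker.html ┃                   
━━━━━━━━━━━━━━━━━┛                   
..............┃                      
..............┃                      
..............┃                      
..............┃                      
━━━━━━━━━━━━━━┛                      
                                     


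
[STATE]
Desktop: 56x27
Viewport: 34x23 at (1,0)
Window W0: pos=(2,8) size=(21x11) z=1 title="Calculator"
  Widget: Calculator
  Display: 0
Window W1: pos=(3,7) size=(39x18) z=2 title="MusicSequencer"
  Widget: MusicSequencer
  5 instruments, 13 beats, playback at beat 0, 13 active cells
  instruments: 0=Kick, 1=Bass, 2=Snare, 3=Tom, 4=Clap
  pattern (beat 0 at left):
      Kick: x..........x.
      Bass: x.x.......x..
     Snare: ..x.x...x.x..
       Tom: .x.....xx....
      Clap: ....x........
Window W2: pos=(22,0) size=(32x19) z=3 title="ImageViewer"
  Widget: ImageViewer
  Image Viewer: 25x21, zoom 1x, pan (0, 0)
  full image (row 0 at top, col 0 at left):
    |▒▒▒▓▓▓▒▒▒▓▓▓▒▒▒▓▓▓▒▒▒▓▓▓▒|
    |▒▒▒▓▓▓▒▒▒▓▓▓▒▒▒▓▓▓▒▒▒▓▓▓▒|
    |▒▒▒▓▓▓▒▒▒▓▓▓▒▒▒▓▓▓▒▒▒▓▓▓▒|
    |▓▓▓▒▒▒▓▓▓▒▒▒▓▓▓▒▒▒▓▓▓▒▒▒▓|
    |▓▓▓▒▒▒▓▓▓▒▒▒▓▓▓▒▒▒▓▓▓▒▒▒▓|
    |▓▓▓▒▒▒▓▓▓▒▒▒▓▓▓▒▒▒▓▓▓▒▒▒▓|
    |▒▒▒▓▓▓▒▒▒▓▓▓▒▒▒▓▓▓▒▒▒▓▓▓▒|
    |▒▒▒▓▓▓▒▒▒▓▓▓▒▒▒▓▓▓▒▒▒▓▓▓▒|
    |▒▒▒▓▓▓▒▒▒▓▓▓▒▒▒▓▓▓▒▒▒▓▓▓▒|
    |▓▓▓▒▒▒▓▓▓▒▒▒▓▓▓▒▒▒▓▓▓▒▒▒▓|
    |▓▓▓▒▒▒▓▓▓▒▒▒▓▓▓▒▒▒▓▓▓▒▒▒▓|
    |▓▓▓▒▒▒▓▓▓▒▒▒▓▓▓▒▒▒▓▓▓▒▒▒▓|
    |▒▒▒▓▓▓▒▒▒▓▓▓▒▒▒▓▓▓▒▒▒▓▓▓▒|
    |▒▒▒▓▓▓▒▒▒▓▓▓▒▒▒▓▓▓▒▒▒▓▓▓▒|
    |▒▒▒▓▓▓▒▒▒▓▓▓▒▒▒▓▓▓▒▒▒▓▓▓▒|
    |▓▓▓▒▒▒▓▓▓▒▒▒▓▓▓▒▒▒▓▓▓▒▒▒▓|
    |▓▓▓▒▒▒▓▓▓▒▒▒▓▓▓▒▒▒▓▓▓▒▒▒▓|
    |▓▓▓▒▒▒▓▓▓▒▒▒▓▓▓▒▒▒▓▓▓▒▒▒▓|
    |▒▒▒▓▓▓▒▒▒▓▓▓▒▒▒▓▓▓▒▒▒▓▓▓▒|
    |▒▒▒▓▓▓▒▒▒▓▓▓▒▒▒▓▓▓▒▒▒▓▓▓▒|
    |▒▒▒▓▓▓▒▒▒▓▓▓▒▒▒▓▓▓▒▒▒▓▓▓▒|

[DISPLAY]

                     ┏━━━━━━━━━━━━
                     ┃ ImageViewer
                     ┠────────────
                     ┃▒▒▒▓▓▓▒▒▒▓▓▓
                     ┃▒▒▒▓▓▓▒▒▒▓▓▓
                     ┃▒▒▒▓▓▓▒▒▒▓▓▓
                     ┃▓▓▓▒▒▒▓▓▓▒▒▒
  ┏━━━━━━━━━━━━━━━━━━┃▓▓▓▒▒▒▓▓▓▒▒▒
 ┏┃ MusicSequencer   ┃▓▓▓▒▒▒▓▓▓▒▒▒
 ┃┠──────────────────┃▒▒▒▓▓▓▒▒▒▓▓▓
 ┠┃      ▼12345678901┃▒▒▒▓▓▓▒▒▒▓▓▓
 ┃┃  Kick█··········█┃▒▒▒▓▓▓▒▒▒▓▓▓
 ┃┃  Bass█·█·······█·┃▓▓▓▒▒▒▓▓▓▒▒▒
 ┃┃ Snare··█·█···█·█·┃▓▓▓▒▒▒▓▓▓▒▒▒
 ┃┃   Tom·█·····██···┃▓▓▓▒▒▒▓▓▓▒▒▒
 ┃┃  Clap····█·······┃▒▒▒▓▓▓▒▒▒▓▓▓
 ┃┃                  ┃▒▒▒▓▓▓▒▒▒▓▓▓
 ┃┃                  ┃▒▒▒▓▓▓▒▒▒▓▓▓
 ┗┃                  ┗━━━━━━━━━━━━
  ┃                               
  ┃                               
  ┃                               
  ┃                               


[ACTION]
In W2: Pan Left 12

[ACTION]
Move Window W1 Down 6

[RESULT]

                     ┏━━━━━━━━━━━━
                     ┃ ImageViewer
                     ┠────────────
                     ┃▒▒▒▓▓▓▒▒▒▓▓▓
                     ┃▒▒▒▓▓▓▒▒▒▓▓▓
                     ┃▒▒▒▓▓▓▒▒▒▓▓▓
                     ┃▓▓▓▒▒▒▓▓▓▒▒▒
                     ┃▓▓▓▒▒▒▓▓▓▒▒▒
 ┏━━━━━━━━━━━━━━━━━━━┃▓▓▓▒▒▒▓▓▓▒▒▒
 ┃┏━━━━━━━━━━━━━━━━━━┃▒▒▒▓▓▓▒▒▒▓▓▓
 ┠┃ MusicSequencer   ┃▒▒▒▓▓▓▒▒▒▓▓▓
 ┃┠──────────────────┃▒▒▒▓▓▓▒▒▒▓▓▓
 ┃┃      ▼12345678901┃▓▓▓▒▒▒▓▓▓▒▒▒
 ┃┃  Kick█··········█┃▓▓▓▒▒▒▓▓▓▒▒▒
 ┃┃  Bass█·█·······█·┃▓▓▓▒▒▒▓▓▓▒▒▒
 ┃┃ Snare··█·█···█·█·┃▒▒▒▓▓▓▒▒▒▓▓▓
 ┃┃   Tom·█·····██···┃▒▒▒▓▓▓▒▒▒▓▓▓
 ┃┃  Clap····█·······┃▒▒▒▓▓▓▒▒▒▓▓▓
 ┗┃                  ┗━━━━━━━━━━━━
  ┃                               
  ┃                               
  ┃                               
  ┃                               


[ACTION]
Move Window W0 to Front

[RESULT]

                     ┏━━━━━━━━━━━━
                     ┃ ImageViewer
                     ┠────────────
                     ┃▒▒▒▓▓▓▒▒▒▓▓▓
                     ┃▒▒▒▓▓▓▒▒▒▓▓▓
                     ┃▒▒▒▓▓▓▒▒▒▓▓▓
                     ┃▓▓▓▒▒▒▓▓▓▒▒▒
                     ┃▓▓▓▒▒▒▓▓▓▒▒▒
 ┏━━━━━━━━━━━━━━━━━━━┓▓▓▓▒▒▒▓▓▓▒▒▒
 ┃ Calculator        ┃▒▒▒▓▓▓▒▒▒▓▓▓
 ┠───────────────────┨▒▒▒▓▓▓▒▒▒▓▓▓
 ┃                  0┃▒▒▒▓▓▓▒▒▒▓▓▓
 ┃┌───┬───┬───┬───┐  ┃▓▓▓▒▒▒▓▓▓▒▒▒
 ┃│ 7 │ 8 │ 9 │ ÷ │  ┃▓▓▓▒▒▒▓▓▓▒▒▒
 ┃├───┼───┼───┼───┤  ┃▓▓▓▒▒▒▓▓▓▒▒▒
 ┃│ 4 │ 5 │ 6 │ × │  ┃▒▒▒▓▓▓▒▒▒▓▓▓
 ┃├───┼───┼───┼───┤  ┃▒▒▒▓▓▓▒▒▒▓▓▓
 ┃│ 1 │ 2 │ 3 │ - │  ┃▒▒▒▓▓▓▒▒▒▓▓▓
 ┗━━━━━━━━━━━━━━━━━━━┛━━━━━━━━━━━━
  ┃                               
  ┃                               
  ┃                               
  ┃                               


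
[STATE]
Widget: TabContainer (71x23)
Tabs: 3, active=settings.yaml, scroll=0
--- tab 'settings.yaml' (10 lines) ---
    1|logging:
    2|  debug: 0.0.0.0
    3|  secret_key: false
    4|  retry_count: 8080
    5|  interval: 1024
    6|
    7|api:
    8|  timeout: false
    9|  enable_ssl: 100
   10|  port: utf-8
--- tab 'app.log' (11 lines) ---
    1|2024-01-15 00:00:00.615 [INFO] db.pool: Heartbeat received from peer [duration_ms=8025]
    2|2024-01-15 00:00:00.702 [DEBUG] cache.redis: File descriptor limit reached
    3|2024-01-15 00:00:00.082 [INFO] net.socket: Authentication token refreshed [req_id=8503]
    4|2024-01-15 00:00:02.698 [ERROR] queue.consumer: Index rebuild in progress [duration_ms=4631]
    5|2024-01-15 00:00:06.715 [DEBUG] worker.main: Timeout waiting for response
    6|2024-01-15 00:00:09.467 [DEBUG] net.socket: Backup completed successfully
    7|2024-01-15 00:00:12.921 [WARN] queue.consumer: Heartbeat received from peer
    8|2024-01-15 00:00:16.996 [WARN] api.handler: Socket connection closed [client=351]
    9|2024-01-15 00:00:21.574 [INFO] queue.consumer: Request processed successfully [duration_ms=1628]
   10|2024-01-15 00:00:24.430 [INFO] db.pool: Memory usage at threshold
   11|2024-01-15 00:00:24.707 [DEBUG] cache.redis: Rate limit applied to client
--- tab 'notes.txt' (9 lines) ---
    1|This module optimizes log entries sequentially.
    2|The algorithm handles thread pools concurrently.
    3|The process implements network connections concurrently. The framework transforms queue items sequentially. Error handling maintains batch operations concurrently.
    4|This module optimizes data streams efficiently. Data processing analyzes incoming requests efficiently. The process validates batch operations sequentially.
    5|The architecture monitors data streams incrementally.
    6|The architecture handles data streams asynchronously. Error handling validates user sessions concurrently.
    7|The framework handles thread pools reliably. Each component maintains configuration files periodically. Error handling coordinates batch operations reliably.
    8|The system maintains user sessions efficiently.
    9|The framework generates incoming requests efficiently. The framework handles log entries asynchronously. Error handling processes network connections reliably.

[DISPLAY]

[settings.yaml]│ app.log │ notes.txt                                   
───────────────────────────────────────────────────────────────────────
logging:                                                               
  debug: 0.0.0.0                                                       
  secret_key: false                                                    
  retry_count: 8080                                                    
  interval: 1024                                                       
                                                                       
api:                                                                   
  timeout: false                                                       
  enable_ssl: 100                                                      
  port: utf-8                                                          
                                                                       
                                                                       
                                                                       
                                                                       
                                                                       
                                                                       
                                                                       
                                                                       
                                                                       
                                                                       
                                                                       


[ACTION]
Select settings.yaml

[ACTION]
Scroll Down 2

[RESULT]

[settings.yaml]│ app.log │ notes.txt                                   
───────────────────────────────────────────────────────────────────────
  secret_key: false                                                    
  retry_count: 8080                                                    
  interval: 1024                                                       
                                                                       
api:                                                                   
  timeout: false                                                       
  enable_ssl: 100                                                      
  port: utf-8                                                          
                                                                       
                                                                       
                                                                       
                                                                       
                                                                       
                                                                       
                                                                       
                                                                       
                                                                       
                                                                       
                                                                       
                                                                       
                                                                       


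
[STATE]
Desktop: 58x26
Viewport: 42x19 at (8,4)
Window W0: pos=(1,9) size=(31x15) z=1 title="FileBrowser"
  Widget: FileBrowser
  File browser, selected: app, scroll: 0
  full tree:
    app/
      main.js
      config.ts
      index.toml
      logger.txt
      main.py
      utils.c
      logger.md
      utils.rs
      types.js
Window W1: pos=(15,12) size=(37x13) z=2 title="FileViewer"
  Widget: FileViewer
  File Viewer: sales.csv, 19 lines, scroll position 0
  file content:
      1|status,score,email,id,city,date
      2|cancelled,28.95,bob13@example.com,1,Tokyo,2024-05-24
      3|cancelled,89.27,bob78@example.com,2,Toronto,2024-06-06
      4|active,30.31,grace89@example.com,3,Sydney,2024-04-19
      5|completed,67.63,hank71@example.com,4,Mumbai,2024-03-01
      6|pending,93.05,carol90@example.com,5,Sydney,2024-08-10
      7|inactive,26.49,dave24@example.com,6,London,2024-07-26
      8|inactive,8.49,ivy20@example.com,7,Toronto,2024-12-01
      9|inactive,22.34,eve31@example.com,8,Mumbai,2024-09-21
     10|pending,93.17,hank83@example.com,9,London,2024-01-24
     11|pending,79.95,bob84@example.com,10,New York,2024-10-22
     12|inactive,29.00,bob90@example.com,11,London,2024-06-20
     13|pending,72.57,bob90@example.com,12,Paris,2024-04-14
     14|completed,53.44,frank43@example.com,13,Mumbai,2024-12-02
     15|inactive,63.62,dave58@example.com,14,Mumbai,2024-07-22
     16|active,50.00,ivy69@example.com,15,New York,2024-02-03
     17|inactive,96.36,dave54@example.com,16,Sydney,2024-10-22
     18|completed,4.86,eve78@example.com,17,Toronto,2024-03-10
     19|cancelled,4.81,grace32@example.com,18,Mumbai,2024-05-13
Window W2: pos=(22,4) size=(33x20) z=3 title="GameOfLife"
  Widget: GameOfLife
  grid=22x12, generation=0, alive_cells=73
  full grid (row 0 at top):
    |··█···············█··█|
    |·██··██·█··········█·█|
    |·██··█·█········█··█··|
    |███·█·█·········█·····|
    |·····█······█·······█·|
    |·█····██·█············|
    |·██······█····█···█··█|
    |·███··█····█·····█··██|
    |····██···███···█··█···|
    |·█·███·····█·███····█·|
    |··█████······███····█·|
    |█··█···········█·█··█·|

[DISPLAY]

              ┏━━━━━━━━━━━━━━━━━━━━━━━━━━━
              ┃ GameOfLife                
              ┠───────────────────────────
              ┃Gen: 0                     
              ┃··█···············█··█     
━━━━━━━━━━━━━━┃·██··██·█··········█·█     
rowser        ┃·██··█·█········█··█··     
──────────────┃███·█·█·········█·····     
app/   ┏━━━━━━┃·····█······█·······█·     
in.js  ┃ FileV┃·█····██·█············     
nfig.ts┠──────┃·██······█····█···█··█     
dex.tom┃status┃·███··█····█·····█··██     
gger.tx┃cancel┃····██···███···█··█···     
in.py  ┃cancel┃·█·███·····█·███····█·     
ils.c  ┃active┃··█████······███····█·     
gger.md┃comple┃█··█···········█·█··█·     
ils.rs ┃pendin┃                           
pes.js ┃inacti┃                           
       ┃inacti┃                           


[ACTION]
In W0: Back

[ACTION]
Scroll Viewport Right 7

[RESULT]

       ┏━━━━━━━━━━━━━━━━━━━━━━━━━━━━━━━┓  
       ┃ GameOfLife                    ┃  
       ┠───────────────────────────────┨  
       ┃Gen: 0                         ┃  
       ┃··█···············█··█         ┃  
━━━━━━━┃·██··██·█··········█·█         ┃  
       ┃·██··█·█········█··█··         ┃  
───────┃███·█·█·········█·····         ┃  
┏━━━━━━┃·····█······█·······█·         ┃  
┃ FileV┃·█····██·█············         ┃  
┠──────┃·██······█····█···█··█         ┃  
┃status┃·███··█····█·····█··██         ┃  
┃cancel┃····██···███···█··█···         ┃  
┃cancel┃·█·███·····█·███····█·         ┃  
┃active┃··█████······███····█·         ┃  
┃comple┃█··█···········█·█··█·         ┃  
┃pendin┃                               ┃  
┃inacti┃                               ┃  
┃inacti┃                               ┃  


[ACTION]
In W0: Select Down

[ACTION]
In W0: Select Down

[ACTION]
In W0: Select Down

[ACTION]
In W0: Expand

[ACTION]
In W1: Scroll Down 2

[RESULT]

       ┏━━━━━━━━━━━━━━━━━━━━━━━━━━━━━━━┓  
       ┃ GameOfLife                    ┃  
       ┠───────────────────────────────┨  
       ┃Gen: 0                         ┃  
       ┃··█···············█··█         ┃  
━━━━━━━┃·██··██·█··········█·█         ┃  
       ┃·██··█·█········█··█··         ┃  
───────┃███·█·█·········█·····         ┃  
┏━━━━━━┃·····█······█·······█·         ┃  
┃ FileV┃·█····██·█············         ┃  
┠──────┃·██······█····█···█··█         ┃  
┃cancel┃·███··█····█·····█··██         ┃  
┃active┃····██···███···█··█···         ┃  
┃comple┃·█·███·····█·███····█·         ┃  
┃pendin┃··█████······███····█·         ┃  
┃inacti┃█··█···········█·█··█·         ┃  
┃inacti┃                               ┃  
┃inacti┃                               ┃  
┃pendin┃                               ┃  


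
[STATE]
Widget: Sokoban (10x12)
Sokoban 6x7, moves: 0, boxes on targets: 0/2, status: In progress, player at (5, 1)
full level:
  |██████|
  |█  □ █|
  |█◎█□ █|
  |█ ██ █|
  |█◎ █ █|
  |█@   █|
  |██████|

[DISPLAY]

██████    
█  □ █    
█◎█□ █    
█ ██ █    
█◎ █ █    
█@   █    
██████    
Moves: 0  
          
          
          
          


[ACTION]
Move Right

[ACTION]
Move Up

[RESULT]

██████    
█  □ █    
█◎█□ █    
█ ██ █    
█◎@█ █    
█    █    
██████    
Moves: 2  
          
          
          
          


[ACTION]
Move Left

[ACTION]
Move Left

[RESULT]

██████    
█  □ █    
█◎█□ █    
█ ██ █    
█+ █ █    
█    █    
██████    
Moves: 3  
          
          
          
          


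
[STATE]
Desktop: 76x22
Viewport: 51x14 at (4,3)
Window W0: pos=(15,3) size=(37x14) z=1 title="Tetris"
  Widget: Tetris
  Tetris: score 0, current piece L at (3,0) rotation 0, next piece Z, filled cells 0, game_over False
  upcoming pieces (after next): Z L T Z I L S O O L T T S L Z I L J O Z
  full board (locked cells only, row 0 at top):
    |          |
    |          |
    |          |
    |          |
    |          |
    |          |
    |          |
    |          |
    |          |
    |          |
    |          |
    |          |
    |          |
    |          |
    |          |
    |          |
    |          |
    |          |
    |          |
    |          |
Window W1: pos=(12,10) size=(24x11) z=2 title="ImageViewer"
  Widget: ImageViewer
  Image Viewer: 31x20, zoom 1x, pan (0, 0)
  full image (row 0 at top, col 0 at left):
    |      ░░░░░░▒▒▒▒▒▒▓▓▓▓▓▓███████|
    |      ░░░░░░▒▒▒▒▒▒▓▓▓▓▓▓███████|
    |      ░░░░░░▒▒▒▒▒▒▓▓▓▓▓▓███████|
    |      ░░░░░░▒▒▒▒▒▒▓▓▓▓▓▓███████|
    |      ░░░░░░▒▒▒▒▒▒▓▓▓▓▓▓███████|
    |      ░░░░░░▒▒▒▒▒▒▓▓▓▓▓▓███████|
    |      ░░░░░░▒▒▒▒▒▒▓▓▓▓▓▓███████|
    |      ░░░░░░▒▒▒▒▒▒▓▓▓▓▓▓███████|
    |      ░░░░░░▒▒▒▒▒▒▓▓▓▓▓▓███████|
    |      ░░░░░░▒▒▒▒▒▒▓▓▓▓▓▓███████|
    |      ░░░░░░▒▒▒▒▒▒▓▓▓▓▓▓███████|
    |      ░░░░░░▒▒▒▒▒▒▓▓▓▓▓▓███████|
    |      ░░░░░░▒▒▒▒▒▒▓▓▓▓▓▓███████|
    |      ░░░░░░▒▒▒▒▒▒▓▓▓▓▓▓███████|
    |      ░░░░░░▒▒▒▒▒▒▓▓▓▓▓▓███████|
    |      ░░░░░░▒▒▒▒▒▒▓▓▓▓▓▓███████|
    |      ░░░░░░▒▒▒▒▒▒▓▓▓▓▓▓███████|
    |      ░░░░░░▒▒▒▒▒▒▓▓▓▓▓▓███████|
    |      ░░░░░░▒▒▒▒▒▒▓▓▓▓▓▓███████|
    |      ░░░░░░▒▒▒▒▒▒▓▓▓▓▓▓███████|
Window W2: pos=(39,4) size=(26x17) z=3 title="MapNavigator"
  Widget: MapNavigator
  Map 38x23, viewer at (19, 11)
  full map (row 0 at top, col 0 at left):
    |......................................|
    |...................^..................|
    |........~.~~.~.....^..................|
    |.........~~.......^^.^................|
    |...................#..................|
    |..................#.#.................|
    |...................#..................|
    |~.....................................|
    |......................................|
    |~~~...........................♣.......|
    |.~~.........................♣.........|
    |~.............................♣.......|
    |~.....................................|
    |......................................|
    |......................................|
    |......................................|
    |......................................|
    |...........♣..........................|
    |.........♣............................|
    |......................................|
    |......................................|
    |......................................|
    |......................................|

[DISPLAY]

           ┏━━━━━━━━━━━━━━━━━━━━━━━━━━━━━━━━━━━┓   
           ┃ Tetris                ┏━━━━━━━━━━━━━━━
           ┠───────────────────────┃ MapNavigator  
           ┃          │Next:       ┠───────────────
           ┃          │▓▓          ┃...........#.#.
           ┃          │ ▓▓         ┃............#..
           ┃          │            ┃...............
        ┏━━━━━━━━━━━━━━━━━━━━━━┓   ┃...............
        ┃ ImageViewer          ┃   ┃...............
        ┠──────────────────────┨   ┃...............
        ┃      ░░░░░░▒▒▒▒▒▒▓▓▓▓┃   ┃............@..
        ┃      ░░░░░░▒▒▒▒▒▒▓▓▓▓┃   ┃...............
        ┃      ░░░░░░▒▒▒▒▒▒▓▓▓▓┃   ┃...............
        ┃      ░░░░░░▒▒▒▒▒▒▓▓▓▓┃━━━┃...............


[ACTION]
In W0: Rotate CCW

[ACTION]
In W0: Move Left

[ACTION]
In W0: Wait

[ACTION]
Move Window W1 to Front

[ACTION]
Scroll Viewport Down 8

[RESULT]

           ┃          │ ▓▓         ┃............#..
           ┃          │            ┃...............
        ┏━━━━━━━━━━━━━━━━━━━━━━┓   ┃...............
        ┃ ImageViewer          ┃   ┃...............
        ┠──────────────────────┨   ┃...............
        ┃      ░░░░░░▒▒▒▒▒▒▓▓▓▓┃   ┃............@..
        ┃      ░░░░░░▒▒▒▒▒▒▓▓▓▓┃   ┃...............
        ┃      ░░░░░░▒▒▒▒▒▒▓▓▓▓┃   ┃...............
        ┃      ░░░░░░▒▒▒▒▒▒▓▓▓▓┃━━━┃...............
        ┃      ░░░░░░▒▒▒▒▒▒▓▓▓▓┃   ┃...............
        ┃      ░░░░░░▒▒▒▒▒▒▓▓▓▓┃   ┃...............
        ┃      ░░░░░░▒▒▒▒▒▒▓▓▓▓┃   ┃....♣..........
        ┗━━━━━━━━━━━━━━━━━━━━━━┛   ┗━━━━━━━━━━━━━━━
                                                   
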